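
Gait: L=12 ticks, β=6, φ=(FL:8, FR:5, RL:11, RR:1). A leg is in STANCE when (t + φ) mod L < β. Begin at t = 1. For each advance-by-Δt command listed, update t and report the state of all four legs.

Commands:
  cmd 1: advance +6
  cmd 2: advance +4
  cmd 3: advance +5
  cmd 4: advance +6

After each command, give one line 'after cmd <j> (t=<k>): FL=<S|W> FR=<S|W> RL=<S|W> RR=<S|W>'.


after cmd 1 (t=7): FL=S FR=S RL=W RR=W
after cmd 2 (t=11): FL=W FR=S RL=W RR=S
after cmd 3 (t=16): FL=S FR=W RL=S RR=S
after cmd 4 (t=22): FL=W FR=S RL=W RR=W

start t=1: FL=W FR=W RL=S RR=S
cmd 1: advance +6 → t=7, phase=(3,0,6,8) → FL=S FR=S RL=W RR=W
cmd 2: advance +4 → t=11, phase=(7,4,10,0) → FL=W FR=S RL=W RR=S
cmd 3: advance +5 → t=16, phase=(0,9,3,5) → FL=S FR=W RL=S RR=S
cmd 4: advance +6 → t=22, phase=(6,3,9,11) → FL=W FR=S RL=W RR=W


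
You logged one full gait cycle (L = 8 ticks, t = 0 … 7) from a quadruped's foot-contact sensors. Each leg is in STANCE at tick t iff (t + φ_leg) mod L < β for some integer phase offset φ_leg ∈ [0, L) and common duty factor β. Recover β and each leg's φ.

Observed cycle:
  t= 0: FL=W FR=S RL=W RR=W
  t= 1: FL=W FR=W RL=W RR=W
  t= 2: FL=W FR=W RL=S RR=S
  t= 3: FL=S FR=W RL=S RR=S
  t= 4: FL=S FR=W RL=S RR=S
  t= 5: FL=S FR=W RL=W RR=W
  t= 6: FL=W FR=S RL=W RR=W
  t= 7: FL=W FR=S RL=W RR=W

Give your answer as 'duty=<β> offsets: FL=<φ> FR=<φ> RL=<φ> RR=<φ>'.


duty β = stance ticks per leg = 3
FL: stance ticks = 3; W→S at t=3 → φ=5
FR: stance ticks = 3; W→S at t=6 → φ=2
RL: stance ticks = 3; W→S at t=2 → φ=6
RR: stance ticks = 3; W→S at t=2 → φ=6

duty=3 offsets: FL=5 FR=2 RL=6 RR=6


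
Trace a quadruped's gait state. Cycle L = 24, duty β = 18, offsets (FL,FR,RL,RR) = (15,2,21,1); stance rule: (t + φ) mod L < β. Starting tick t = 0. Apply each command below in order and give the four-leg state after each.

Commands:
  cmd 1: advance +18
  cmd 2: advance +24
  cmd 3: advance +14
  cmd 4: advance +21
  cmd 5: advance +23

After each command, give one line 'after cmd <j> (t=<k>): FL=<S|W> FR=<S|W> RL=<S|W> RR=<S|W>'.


after cmd 1 (t=18): FL=S FR=W RL=S RR=W
after cmd 2 (t=42): FL=S FR=W RL=S RR=W
after cmd 3 (t=56): FL=W FR=S RL=S RR=S
after cmd 4 (t=77): FL=W FR=S RL=S RR=S
after cmd 5 (t=100): FL=W FR=S RL=S RR=S

start t=0: FL=S FR=S RL=W RR=S
cmd 1: advance +18 → t=18, phase=(9,20,15,19) → FL=S FR=W RL=S RR=W
cmd 2: advance +24 → t=42, phase=(9,20,15,19) → FL=S FR=W RL=S RR=W
cmd 3: advance +14 → t=56, phase=(23,10,5,9) → FL=W FR=S RL=S RR=S
cmd 4: advance +21 → t=77, phase=(20,7,2,6) → FL=W FR=S RL=S RR=S
cmd 5: advance +23 → t=100, phase=(19,6,1,5) → FL=W FR=S RL=S RR=S


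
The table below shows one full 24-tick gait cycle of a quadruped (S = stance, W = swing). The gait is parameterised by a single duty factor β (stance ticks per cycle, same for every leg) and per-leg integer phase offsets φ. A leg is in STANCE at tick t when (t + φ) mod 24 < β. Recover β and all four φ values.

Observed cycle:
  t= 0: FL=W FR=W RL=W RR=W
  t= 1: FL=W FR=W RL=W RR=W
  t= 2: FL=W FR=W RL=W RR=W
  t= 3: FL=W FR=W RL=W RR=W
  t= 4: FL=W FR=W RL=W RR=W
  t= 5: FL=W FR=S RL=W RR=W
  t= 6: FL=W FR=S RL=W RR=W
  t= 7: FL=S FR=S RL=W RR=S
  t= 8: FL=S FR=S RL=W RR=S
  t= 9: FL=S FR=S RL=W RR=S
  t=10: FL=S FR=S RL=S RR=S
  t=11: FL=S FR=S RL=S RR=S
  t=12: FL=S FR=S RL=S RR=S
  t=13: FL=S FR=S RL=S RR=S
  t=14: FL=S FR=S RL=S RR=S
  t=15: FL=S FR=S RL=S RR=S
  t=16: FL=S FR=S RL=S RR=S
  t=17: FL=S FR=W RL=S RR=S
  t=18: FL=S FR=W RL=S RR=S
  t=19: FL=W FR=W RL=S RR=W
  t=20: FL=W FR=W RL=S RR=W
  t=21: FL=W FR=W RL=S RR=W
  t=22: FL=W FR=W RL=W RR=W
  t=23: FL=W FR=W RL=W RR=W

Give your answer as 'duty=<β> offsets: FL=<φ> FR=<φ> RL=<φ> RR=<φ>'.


duty β = stance ticks per leg = 12
FL: stance ticks = 12; W→S at t=7 → φ=17
FR: stance ticks = 12; W→S at t=5 → φ=19
RL: stance ticks = 12; W→S at t=10 → φ=14
RR: stance ticks = 12; W→S at t=7 → φ=17

duty=12 offsets: FL=17 FR=19 RL=14 RR=17


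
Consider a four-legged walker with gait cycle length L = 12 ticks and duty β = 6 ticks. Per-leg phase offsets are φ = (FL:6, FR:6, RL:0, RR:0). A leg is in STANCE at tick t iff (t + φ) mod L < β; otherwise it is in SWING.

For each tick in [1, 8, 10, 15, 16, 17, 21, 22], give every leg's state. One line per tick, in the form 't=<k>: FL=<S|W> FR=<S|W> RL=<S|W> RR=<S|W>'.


t=1: phase=(7,7,1,1) vs β=6 → FL=W FR=W RL=S RR=S
t=8: phase=(2,2,8,8) vs β=6 → FL=S FR=S RL=W RR=W
t=10: phase=(4,4,10,10) vs β=6 → FL=S FR=S RL=W RR=W
t=15: phase=(9,9,3,3) vs β=6 → FL=W FR=W RL=S RR=S
t=16: phase=(10,10,4,4) vs β=6 → FL=W FR=W RL=S RR=S
t=17: phase=(11,11,5,5) vs β=6 → FL=W FR=W RL=S RR=S
t=21: phase=(3,3,9,9) vs β=6 → FL=S FR=S RL=W RR=W
t=22: phase=(4,4,10,10) vs β=6 → FL=S FR=S RL=W RR=W

t=1: FL=W FR=W RL=S RR=S
t=8: FL=S FR=S RL=W RR=W
t=10: FL=S FR=S RL=W RR=W
t=15: FL=W FR=W RL=S RR=S
t=16: FL=W FR=W RL=S RR=S
t=17: FL=W FR=W RL=S RR=S
t=21: FL=S FR=S RL=W RR=W
t=22: FL=S FR=S RL=W RR=W


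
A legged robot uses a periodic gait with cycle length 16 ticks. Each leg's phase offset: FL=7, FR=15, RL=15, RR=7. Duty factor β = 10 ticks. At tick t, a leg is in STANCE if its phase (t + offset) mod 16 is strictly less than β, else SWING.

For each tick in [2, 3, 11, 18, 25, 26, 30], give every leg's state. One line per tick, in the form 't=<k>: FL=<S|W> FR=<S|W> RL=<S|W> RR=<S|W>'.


t=2: FL=S FR=S RL=S RR=S
t=3: FL=W FR=S RL=S RR=W
t=11: FL=S FR=W RL=W RR=S
t=18: FL=S FR=S RL=S RR=S
t=25: FL=S FR=S RL=S RR=S
t=26: FL=S FR=S RL=S RR=S
t=30: FL=S FR=W RL=W RR=S

t=2: phase=(9,1,1,9) vs β=10 → FL=S FR=S RL=S RR=S
t=3: phase=(10,2,2,10) vs β=10 → FL=W FR=S RL=S RR=W
t=11: phase=(2,10,10,2) vs β=10 → FL=S FR=W RL=W RR=S
t=18: phase=(9,1,1,9) vs β=10 → FL=S FR=S RL=S RR=S
t=25: phase=(0,8,8,0) vs β=10 → FL=S FR=S RL=S RR=S
t=26: phase=(1,9,9,1) vs β=10 → FL=S FR=S RL=S RR=S
t=30: phase=(5,13,13,5) vs β=10 → FL=S FR=W RL=W RR=S


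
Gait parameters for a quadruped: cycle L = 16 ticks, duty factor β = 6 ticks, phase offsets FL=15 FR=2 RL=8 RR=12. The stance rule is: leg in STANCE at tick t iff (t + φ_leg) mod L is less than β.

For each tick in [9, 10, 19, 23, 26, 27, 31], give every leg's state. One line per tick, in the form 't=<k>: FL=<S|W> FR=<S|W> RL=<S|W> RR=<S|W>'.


t=9: FL=W FR=W RL=S RR=S
t=10: FL=W FR=W RL=S RR=W
t=19: FL=S FR=S RL=W RR=W
t=23: FL=W FR=W RL=W RR=S
t=26: FL=W FR=W RL=S RR=W
t=27: FL=W FR=W RL=S RR=W
t=31: FL=W FR=S RL=W RR=W

t=9: phase=(8,11,1,5) vs β=6 → FL=W FR=W RL=S RR=S
t=10: phase=(9,12,2,6) vs β=6 → FL=W FR=W RL=S RR=W
t=19: phase=(2,5,11,15) vs β=6 → FL=S FR=S RL=W RR=W
t=23: phase=(6,9,15,3) vs β=6 → FL=W FR=W RL=W RR=S
t=26: phase=(9,12,2,6) vs β=6 → FL=W FR=W RL=S RR=W
t=27: phase=(10,13,3,7) vs β=6 → FL=W FR=W RL=S RR=W
t=31: phase=(14,1,7,11) vs β=6 → FL=W FR=S RL=W RR=W


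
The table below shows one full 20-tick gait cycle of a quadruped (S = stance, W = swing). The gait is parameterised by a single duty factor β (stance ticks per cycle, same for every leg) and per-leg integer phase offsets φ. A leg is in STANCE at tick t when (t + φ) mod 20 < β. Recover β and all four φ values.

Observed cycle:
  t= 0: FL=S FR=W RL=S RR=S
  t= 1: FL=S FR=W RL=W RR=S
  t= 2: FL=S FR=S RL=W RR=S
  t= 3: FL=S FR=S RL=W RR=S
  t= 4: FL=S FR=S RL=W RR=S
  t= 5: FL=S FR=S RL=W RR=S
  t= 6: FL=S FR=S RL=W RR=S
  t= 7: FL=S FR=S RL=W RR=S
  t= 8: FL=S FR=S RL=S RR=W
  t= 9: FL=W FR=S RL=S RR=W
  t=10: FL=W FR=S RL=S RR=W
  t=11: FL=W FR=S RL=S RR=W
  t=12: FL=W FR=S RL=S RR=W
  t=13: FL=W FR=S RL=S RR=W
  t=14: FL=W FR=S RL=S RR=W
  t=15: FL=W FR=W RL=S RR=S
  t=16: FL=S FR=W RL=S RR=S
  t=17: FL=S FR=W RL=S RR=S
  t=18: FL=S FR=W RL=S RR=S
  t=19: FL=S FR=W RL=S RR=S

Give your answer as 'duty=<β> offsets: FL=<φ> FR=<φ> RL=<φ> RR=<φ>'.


duty=13 offsets: FL=4 FR=18 RL=12 RR=5

duty β = stance ticks per leg = 13
FL: stance ticks = 13; W→S at t=16 → φ=4
FR: stance ticks = 13; W→S at t=2 → φ=18
RL: stance ticks = 13; W→S at t=8 → φ=12
RR: stance ticks = 13; W→S at t=15 → φ=5


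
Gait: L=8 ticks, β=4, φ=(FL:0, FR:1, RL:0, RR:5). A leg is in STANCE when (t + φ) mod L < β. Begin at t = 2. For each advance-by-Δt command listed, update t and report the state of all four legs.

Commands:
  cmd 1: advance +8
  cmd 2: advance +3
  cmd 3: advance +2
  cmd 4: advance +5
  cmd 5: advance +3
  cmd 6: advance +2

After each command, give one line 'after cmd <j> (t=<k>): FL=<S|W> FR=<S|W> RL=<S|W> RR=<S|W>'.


after cmd 1 (t=10): FL=S FR=S RL=S RR=W
after cmd 2 (t=13): FL=W FR=W RL=W RR=S
after cmd 3 (t=15): FL=W FR=S RL=W RR=W
after cmd 4 (t=20): FL=W FR=W RL=W RR=S
after cmd 5 (t=23): FL=W FR=S RL=W RR=W
after cmd 6 (t=25): FL=S FR=S RL=S RR=W

start t=2: FL=S FR=S RL=S RR=W
cmd 1: advance +8 → t=10, phase=(2,3,2,7) → FL=S FR=S RL=S RR=W
cmd 2: advance +3 → t=13, phase=(5,6,5,2) → FL=W FR=W RL=W RR=S
cmd 3: advance +2 → t=15, phase=(7,0,7,4) → FL=W FR=S RL=W RR=W
cmd 4: advance +5 → t=20, phase=(4,5,4,1) → FL=W FR=W RL=W RR=S
cmd 5: advance +3 → t=23, phase=(7,0,7,4) → FL=W FR=S RL=W RR=W
cmd 6: advance +2 → t=25, phase=(1,2,1,6) → FL=S FR=S RL=S RR=W


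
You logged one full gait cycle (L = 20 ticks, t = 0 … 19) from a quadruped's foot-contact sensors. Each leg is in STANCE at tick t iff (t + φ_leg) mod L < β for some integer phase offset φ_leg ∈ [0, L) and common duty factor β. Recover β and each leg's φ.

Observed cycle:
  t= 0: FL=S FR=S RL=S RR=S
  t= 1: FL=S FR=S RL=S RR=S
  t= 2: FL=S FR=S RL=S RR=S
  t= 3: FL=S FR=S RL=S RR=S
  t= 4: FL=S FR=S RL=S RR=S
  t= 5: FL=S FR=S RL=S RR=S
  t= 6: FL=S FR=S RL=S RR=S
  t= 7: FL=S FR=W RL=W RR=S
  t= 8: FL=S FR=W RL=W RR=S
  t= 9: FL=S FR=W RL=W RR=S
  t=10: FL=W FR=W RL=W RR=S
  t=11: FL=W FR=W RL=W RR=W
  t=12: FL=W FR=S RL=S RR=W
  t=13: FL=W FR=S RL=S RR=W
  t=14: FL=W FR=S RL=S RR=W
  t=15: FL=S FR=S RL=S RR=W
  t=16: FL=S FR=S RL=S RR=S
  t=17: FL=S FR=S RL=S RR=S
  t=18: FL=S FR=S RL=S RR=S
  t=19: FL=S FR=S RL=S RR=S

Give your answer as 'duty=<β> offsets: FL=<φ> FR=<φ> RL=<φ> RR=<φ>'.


duty β = stance ticks per leg = 15
FL: stance ticks = 15; W→S at t=15 → φ=5
FR: stance ticks = 15; W→S at t=12 → φ=8
RL: stance ticks = 15; W→S at t=12 → φ=8
RR: stance ticks = 15; W→S at t=16 → φ=4

duty=15 offsets: FL=5 FR=8 RL=8 RR=4


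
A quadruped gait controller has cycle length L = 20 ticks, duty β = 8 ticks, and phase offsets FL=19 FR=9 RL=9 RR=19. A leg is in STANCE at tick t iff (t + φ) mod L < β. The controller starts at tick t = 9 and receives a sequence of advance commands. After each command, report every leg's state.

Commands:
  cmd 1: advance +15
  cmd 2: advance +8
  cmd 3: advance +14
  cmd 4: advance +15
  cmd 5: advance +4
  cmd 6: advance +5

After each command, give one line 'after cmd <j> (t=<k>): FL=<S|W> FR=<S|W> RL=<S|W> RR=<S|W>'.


after cmd 1 (t=24): FL=S FR=W RL=W RR=S
after cmd 2 (t=32): FL=W FR=S RL=S RR=W
after cmd 3 (t=46): FL=S FR=W RL=W RR=S
after cmd 4 (t=61): FL=S FR=W RL=W RR=S
after cmd 5 (t=65): FL=S FR=W RL=W RR=S
after cmd 6 (t=70): FL=W FR=W RL=W RR=W

start t=9: FL=W FR=W RL=W RR=W
cmd 1: advance +15 → t=24, phase=(3,13,13,3) → FL=S FR=W RL=W RR=S
cmd 2: advance +8 → t=32, phase=(11,1,1,11) → FL=W FR=S RL=S RR=W
cmd 3: advance +14 → t=46, phase=(5,15,15,5) → FL=S FR=W RL=W RR=S
cmd 4: advance +15 → t=61, phase=(0,10,10,0) → FL=S FR=W RL=W RR=S
cmd 5: advance +4 → t=65, phase=(4,14,14,4) → FL=S FR=W RL=W RR=S
cmd 6: advance +5 → t=70, phase=(9,19,19,9) → FL=W FR=W RL=W RR=W


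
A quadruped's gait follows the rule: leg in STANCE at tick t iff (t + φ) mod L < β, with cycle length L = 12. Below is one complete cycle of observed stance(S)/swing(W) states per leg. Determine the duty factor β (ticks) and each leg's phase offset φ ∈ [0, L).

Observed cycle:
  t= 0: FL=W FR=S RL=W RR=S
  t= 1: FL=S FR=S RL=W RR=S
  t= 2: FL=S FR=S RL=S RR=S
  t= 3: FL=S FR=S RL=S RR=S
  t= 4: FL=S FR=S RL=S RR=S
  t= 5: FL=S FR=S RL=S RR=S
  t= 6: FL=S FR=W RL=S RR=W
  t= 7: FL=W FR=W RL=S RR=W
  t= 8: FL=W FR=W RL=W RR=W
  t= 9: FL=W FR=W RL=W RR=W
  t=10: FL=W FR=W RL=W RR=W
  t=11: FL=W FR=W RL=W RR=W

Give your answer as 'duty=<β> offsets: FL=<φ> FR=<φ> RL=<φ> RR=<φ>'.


duty β = stance ticks per leg = 6
FL: stance ticks = 6; W→S at t=1 → φ=11
FR: stance ticks = 6; W→S at t=0 → φ=0
RL: stance ticks = 6; W→S at t=2 → φ=10
RR: stance ticks = 6; W→S at t=0 → φ=0

duty=6 offsets: FL=11 FR=0 RL=10 RR=0


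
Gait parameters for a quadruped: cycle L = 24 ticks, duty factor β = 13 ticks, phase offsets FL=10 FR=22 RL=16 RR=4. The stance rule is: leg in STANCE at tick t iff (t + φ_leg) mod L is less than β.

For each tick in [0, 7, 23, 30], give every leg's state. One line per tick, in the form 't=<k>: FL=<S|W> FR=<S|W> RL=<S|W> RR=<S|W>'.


t=0: FL=S FR=W RL=W RR=S
t=7: FL=W FR=S RL=W RR=S
t=23: FL=S FR=W RL=W RR=S
t=30: FL=W FR=S RL=W RR=S

t=0: phase=(10,22,16,4) vs β=13 → FL=S FR=W RL=W RR=S
t=7: phase=(17,5,23,11) vs β=13 → FL=W FR=S RL=W RR=S
t=23: phase=(9,21,15,3) vs β=13 → FL=S FR=W RL=W RR=S
t=30: phase=(16,4,22,10) vs β=13 → FL=W FR=S RL=W RR=S


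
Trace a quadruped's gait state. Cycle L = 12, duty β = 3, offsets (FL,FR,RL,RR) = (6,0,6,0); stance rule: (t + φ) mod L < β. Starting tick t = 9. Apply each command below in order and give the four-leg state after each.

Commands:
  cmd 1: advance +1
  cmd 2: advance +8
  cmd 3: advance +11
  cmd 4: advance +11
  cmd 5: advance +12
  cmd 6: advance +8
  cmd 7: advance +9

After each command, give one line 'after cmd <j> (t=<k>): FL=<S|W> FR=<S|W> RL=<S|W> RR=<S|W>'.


start t=9: FL=W FR=W RL=W RR=W
cmd 1: advance +1 → t=10, phase=(4,10,4,10) → FL=W FR=W RL=W RR=W
cmd 2: advance +8 → t=18, phase=(0,6,0,6) → FL=S FR=W RL=S RR=W
cmd 3: advance +11 → t=29, phase=(11,5,11,5) → FL=W FR=W RL=W RR=W
cmd 4: advance +11 → t=40, phase=(10,4,10,4) → FL=W FR=W RL=W RR=W
cmd 5: advance +12 → t=52, phase=(10,4,10,4) → FL=W FR=W RL=W RR=W
cmd 6: advance +8 → t=60, phase=(6,0,6,0) → FL=W FR=S RL=W RR=S
cmd 7: advance +9 → t=69, phase=(3,9,3,9) → FL=W FR=W RL=W RR=W

after cmd 1 (t=10): FL=W FR=W RL=W RR=W
after cmd 2 (t=18): FL=S FR=W RL=S RR=W
after cmd 3 (t=29): FL=W FR=W RL=W RR=W
after cmd 4 (t=40): FL=W FR=W RL=W RR=W
after cmd 5 (t=52): FL=W FR=W RL=W RR=W
after cmd 6 (t=60): FL=W FR=S RL=W RR=S
after cmd 7 (t=69): FL=W FR=W RL=W RR=W


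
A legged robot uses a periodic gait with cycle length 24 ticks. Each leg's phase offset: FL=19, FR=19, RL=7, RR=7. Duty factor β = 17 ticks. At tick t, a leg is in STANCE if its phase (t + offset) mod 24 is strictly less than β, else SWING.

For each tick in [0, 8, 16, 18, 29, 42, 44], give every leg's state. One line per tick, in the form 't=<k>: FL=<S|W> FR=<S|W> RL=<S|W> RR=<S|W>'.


t=0: phase=(19,19,7,7) vs β=17 → FL=W FR=W RL=S RR=S
t=8: phase=(3,3,15,15) vs β=17 → FL=S FR=S RL=S RR=S
t=16: phase=(11,11,23,23) vs β=17 → FL=S FR=S RL=W RR=W
t=18: phase=(13,13,1,1) vs β=17 → FL=S FR=S RL=S RR=S
t=29: phase=(0,0,12,12) vs β=17 → FL=S FR=S RL=S RR=S
t=42: phase=(13,13,1,1) vs β=17 → FL=S FR=S RL=S RR=S
t=44: phase=(15,15,3,3) vs β=17 → FL=S FR=S RL=S RR=S

t=0: FL=W FR=W RL=S RR=S
t=8: FL=S FR=S RL=S RR=S
t=16: FL=S FR=S RL=W RR=W
t=18: FL=S FR=S RL=S RR=S
t=29: FL=S FR=S RL=S RR=S
t=42: FL=S FR=S RL=S RR=S
t=44: FL=S FR=S RL=S RR=S


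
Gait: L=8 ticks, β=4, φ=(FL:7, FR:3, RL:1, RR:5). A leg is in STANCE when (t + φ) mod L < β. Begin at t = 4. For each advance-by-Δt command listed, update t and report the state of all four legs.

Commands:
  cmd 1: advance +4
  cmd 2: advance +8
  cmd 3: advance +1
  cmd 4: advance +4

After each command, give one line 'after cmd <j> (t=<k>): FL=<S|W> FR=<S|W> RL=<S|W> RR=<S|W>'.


start t=4: FL=S FR=W RL=W RR=S
cmd 1: advance +4 → t=8, phase=(7,3,1,5) → FL=W FR=S RL=S RR=W
cmd 2: advance +8 → t=16, phase=(7,3,1,5) → FL=W FR=S RL=S RR=W
cmd 3: advance +1 → t=17, phase=(0,4,2,6) → FL=S FR=W RL=S RR=W
cmd 4: advance +4 → t=21, phase=(4,0,6,2) → FL=W FR=S RL=W RR=S

after cmd 1 (t=8): FL=W FR=S RL=S RR=W
after cmd 2 (t=16): FL=W FR=S RL=S RR=W
after cmd 3 (t=17): FL=S FR=W RL=S RR=W
after cmd 4 (t=21): FL=W FR=S RL=W RR=S


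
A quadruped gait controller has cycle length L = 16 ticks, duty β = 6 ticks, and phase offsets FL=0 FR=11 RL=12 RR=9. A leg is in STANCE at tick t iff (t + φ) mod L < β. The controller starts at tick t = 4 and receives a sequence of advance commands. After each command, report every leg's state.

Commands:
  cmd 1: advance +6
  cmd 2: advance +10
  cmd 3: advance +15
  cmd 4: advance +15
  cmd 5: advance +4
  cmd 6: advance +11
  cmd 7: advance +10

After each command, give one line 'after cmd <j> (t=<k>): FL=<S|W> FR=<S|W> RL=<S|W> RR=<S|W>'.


start t=4: FL=S FR=W RL=S RR=W
cmd 1: advance +6 → t=10, phase=(10,5,6,3) → FL=W FR=S RL=W RR=S
cmd 2: advance +10 → t=20, phase=(4,15,0,13) → FL=S FR=W RL=S RR=W
cmd 3: advance +15 → t=35, phase=(3,14,15,12) → FL=S FR=W RL=W RR=W
cmd 4: advance +15 → t=50, phase=(2,13,14,11) → FL=S FR=W RL=W RR=W
cmd 5: advance +4 → t=54, phase=(6,1,2,15) → FL=W FR=S RL=S RR=W
cmd 6: advance +11 → t=65, phase=(1,12,13,10) → FL=S FR=W RL=W RR=W
cmd 7: advance +10 → t=75, phase=(11,6,7,4) → FL=W FR=W RL=W RR=S

after cmd 1 (t=10): FL=W FR=S RL=W RR=S
after cmd 2 (t=20): FL=S FR=W RL=S RR=W
after cmd 3 (t=35): FL=S FR=W RL=W RR=W
after cmd 4 (t=50): FL=S FR=W RL=W RR=W
after cmd 5 (t=54): FL=W FR=S RL=S RR=W
after cmd 6 (t=65): FL=S FR=W RL=W RR=W
after cmd 7 (t=75): FL=W FR=W RL=W RR=S


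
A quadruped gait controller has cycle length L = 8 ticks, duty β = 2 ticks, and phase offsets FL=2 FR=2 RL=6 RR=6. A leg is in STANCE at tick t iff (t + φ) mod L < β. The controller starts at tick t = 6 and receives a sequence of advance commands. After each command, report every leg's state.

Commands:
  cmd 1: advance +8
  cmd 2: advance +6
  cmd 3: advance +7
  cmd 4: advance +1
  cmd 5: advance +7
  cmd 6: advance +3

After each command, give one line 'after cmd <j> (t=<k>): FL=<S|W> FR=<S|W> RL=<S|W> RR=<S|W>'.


after cmd 1 (t=14): FL=S FR=S RL=W RR=W
after cmd 2 (t=20): FL=W FR=W RL=W RR=W
after cmd 3 (t=27): FL=W FR=W RL=S RR=S
after cmd 4 (t=28): FL=W FR=W RL=W RR=W
after cmd 5 (t=35): FL=W FR=W RL=S RR=S
after cmd 6 (t=38): FL=S FR=S RL=W RR=W

start t=6: FL=S FR=S RL=W RR=W
cmd 1: advance +8 → t=14, phase=(0,0,4,4) → FL=S FR=S RL=W RR=W
cmd 2: advance +6 → t=20, phase=(6,6,2,2) → FL=W FR=W RL=W RR=W
cmd 3: advance +7 → t=27, phase=(5,5,1,1) → FL=W FR=W RL=S RR=S
cmd 4: advance +1 → t=28, phase=(6,6,2,2) → FL=W FR=W RL=W RR=W
cmd 5: advance +7 → t=35, phase=(5,5,1,1) → FL=W FR=W RL=S RR=S
cmd 6: advance +3 → t=38, phase=(0,0,4,4) → FL=S FR=S RL=W RR=W


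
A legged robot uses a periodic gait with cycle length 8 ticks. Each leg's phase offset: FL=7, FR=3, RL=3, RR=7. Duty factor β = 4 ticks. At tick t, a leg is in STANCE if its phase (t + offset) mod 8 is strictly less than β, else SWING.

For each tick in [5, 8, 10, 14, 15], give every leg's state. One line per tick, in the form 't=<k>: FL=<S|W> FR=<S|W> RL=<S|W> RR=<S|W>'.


t=5: FL=W FR=S RL=S RR=W
t=8: FL=W FR=S RL=S RR=W
t=10: FL=S FR=W RL=W RR=S
t=14: FL=W FR=S RL=S RR=W
t=15: FL=W FR=S RL=S RR=W

t=5: phase=(4,0,0,4) vs β=4 → FL=W FR=S RL=S RR=W
t=8: phase=(7,3,3,7) vs β=4 → FL=W FR=S RL=S RR=W
t=10: phase=(1,5,5,1) vs β=4 → FL=S FR=W RL=W RR=S
t=14: phase=(5,1,1,5) vs β=4 → FL=W FR=S RL=S RR=W
t=15: phase=(6,2,2,6) vs β=4 → FL=W FR=S RL=S RR=W


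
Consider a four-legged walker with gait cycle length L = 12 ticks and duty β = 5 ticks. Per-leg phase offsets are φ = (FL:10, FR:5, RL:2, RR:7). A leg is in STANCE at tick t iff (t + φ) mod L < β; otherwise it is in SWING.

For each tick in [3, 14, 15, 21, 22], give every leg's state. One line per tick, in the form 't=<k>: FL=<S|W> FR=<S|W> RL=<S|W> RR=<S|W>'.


t=3: FL=S FR=W RL=W RR=W
t=14: FL=S FR=W RL=S RR=W
t=15: FL=S FR=W RL=W RR=W
t=21: FL=W FR=S RL=W RR=S
t=22: FL=W FR=S RL=S RR=W

t=3: phase=(1,8,5,10) vs β=5 → FL=S FR=W RL=W RR=W
t=14: phase=(0,7,4,9) vs β=5 → FL=S FR=W RL=S RR=W
t=15: phase=(1,8,5,10) vs β=5 → FL=S FR=W RL=W RR=W
t=21: phase=(7,2,11,4) vs β=5 → FL=W FR=S RL=W RR=S
t=22: phase=(8,3,0,5) vs β=5 → FL=W FR=S RL=S RR=W


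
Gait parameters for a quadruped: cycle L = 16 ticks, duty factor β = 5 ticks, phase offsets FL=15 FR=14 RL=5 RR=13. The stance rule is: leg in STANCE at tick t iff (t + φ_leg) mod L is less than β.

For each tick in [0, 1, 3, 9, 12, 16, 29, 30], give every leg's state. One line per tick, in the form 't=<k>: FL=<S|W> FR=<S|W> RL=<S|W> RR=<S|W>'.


t=0: FL=W FR=W RL=W RR=W
t=1: FL=S FR=W RL=W RR=W
t=3: FL=S FR=S RL=W RR=S
t=9: FL=W FR=W RL=W RR=W
t=12: FL=W FR=W RL=S RR=W
t=16: FL=W FR=W RL=W RR=W
t=29: FL=W FR=W RL=S RR=W
t=30: FL=W FR=W RL=S RR=W

t=0: phase=(15,14,5,13) vs β=5 → FL=W FR=W RL=W RR=W
t=1: phase=(0,15,6,14) vs β=5 → FL=S FR=W RL=W RR=W
t=3: phase=(2,1,8,0) vs β=5 → FL=S FR=S RL=W RR=S
t=9: phase=(8,7,14,6) vs β=5 → FL=W FR=W RL=W RR=W
t=12: phase=(11,10,1,9) vs β=5 → FL=W FR=W RL=S RR=W
t=16: phase=(15,14,5,13) vs β=5 → FL=W FR=W RL=W RR=W
t=29: phase=(12,11,2,10) vs β=5 → FL=W FR=W RL=S RR=W
t=30: phase=(13,12,3,11) vs β=5 → FL=W FR=W RL=S RR=W


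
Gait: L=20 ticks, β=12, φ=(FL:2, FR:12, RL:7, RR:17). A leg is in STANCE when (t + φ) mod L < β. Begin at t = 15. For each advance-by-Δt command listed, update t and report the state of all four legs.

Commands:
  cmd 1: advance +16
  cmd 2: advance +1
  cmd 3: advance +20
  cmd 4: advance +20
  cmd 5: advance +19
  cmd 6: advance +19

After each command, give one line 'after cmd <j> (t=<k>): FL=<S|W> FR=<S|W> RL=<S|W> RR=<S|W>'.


after cmd 1 (t=31): FL=W FR=S RL=W RR=S
after cmd 2 (t=32): FL=W FR=S RL=W RR=S
after cmd 3 (t=52): FL=W FR=S RL=W RR=S
after cmd 4 (t=72): FL=W FR=S RL=W RR=S
after cmd 5 (t=91): FL=W FR=S RL=W RR=S
after cmd 6 (t=110): FL=W FR=S RL=W RR=S

start t=15: FL=W FR=S RL=S RR=W
cmd 1: advance +16 → t=31, phase=(13,3,18,8) → FL=W FR=S RL=W RR=S
cmd 2: advance +1 → t=32, phase=(14,4,19,9) → FL=W FR=S RL=W RR=S
cmd 3: advance +20 → t=52, phase=(14,4,19,9) → FL=W FR=S RL=W RR=S
cmd 4: advance +20 → t=72, phase=(14,4,19,9) → FL=W FR=S RL=W RR=S
cmd 5: advance +19 → t=91, phase=(13,3,18,8) → FL=W FR=S RL=W RR=S
cmd 6: advance +19 → t=110, phase=(12,2,17,7) → FL=W FR=S RL=W RR=S


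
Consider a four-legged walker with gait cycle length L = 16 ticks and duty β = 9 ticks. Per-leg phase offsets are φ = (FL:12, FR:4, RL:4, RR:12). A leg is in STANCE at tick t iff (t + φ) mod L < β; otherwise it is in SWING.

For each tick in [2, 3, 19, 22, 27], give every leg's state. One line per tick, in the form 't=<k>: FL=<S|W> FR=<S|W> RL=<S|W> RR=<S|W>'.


t=2: phase=(14,6,6,14) vs β=9 → FL=W FR=S RL=S RR=W
t=3: phase=(15,7,7,15) vs β=9 → FL=W FR=S RL=S RR=W
t=19: phase=(15,7,7,15) vs β=9 → FL=W FR=S RL=S RR=W
t=22: phase=(2,10,10,2) vs β=9 → FL=S FR=W RL=W RR=S
t=27: phase=(7,15,15,7) vs β=9 → FL=S FR=W RL=W RR=S

t=2: FL=W FR=S RL=S RR=W
t=3: FL=W FR=S RL=S RR=W
t=19: FL=W FR=S RL=S RR=W
t=22: FL=S FR=W RL=W RR=S
t=27: FL=S FR=W RL=W RR=S


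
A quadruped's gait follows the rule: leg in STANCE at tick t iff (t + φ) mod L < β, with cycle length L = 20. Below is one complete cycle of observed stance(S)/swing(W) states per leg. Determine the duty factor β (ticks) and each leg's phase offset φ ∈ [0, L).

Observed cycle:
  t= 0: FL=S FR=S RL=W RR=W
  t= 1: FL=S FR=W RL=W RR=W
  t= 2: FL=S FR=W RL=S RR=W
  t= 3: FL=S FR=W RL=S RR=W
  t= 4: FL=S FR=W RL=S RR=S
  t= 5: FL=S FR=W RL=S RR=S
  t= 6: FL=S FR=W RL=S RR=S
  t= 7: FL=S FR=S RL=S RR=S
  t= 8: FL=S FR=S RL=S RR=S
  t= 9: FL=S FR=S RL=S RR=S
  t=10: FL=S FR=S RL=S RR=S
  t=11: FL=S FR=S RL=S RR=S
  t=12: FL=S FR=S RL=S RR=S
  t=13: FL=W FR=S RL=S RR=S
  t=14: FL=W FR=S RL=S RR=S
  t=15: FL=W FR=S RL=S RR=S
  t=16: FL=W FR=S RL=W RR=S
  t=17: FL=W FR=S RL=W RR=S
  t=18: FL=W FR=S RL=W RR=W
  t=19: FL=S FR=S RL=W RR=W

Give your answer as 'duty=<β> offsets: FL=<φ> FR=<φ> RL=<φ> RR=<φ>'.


duty=14 offsets: FL=1 FR=13 RL=18 RR=16

duty β = stance ticks per leg = 14
FL: stance ticks = 14; W→S at t=19 → φ=1
FR: stance ticks = 14; W→S at t=7 → φ=13
RL: stance ticks = 14; W→S at t=2 → φ=18
RR: stance ticks = 14; W→S at t=4 → φ=16


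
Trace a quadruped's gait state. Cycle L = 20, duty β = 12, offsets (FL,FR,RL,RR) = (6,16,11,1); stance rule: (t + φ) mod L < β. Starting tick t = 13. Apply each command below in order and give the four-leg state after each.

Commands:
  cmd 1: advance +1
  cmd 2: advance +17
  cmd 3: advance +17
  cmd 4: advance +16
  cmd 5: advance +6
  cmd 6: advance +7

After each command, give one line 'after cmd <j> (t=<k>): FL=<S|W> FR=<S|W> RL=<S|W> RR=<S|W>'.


after cmd 1 (t=14): FL=S FR=S RL=S RR=W
after cmd 2 (t=31): FL=W FR=S RL=S RR=W
after cmd 3 (t=48): FL=W FR=S RL=W RR=S
after cmd 4 (t=64): FL=S FR=S RL=W RR=S
after cmd 5 (t=70): FL=W FR=S RL=S RR=S
after cmd 6 (t=77): FL=S FR=W RL=S RR=W

start t=13: FL=W FR=S RL=S RR=W
cmd 1: advance +1 → t=14, phase=(0,10,5,15) → FL=S FR=S RL=S RR=W
cmd 2: advance +17 → t=31, phase=(17,7,2,12) → FL=W FR=S RL=S RR=W
cmd 3: advance +17 → t=48, phase=(14,4,19,9) → FL=W FR=S RL=W RR=S
cmd 4: advance +16 → t=64, phase=(10,0,15,5) → FL=S FR=S RL=W RR=S
cmd 5: advance +6 → t=70, phase=(16,6,1,11) → FL=W FR=S RL=S RR=S
cmd 6: advance +7 → t=77, phase=(3,13,8,18) → FL=S FR=W RL=S RR=W


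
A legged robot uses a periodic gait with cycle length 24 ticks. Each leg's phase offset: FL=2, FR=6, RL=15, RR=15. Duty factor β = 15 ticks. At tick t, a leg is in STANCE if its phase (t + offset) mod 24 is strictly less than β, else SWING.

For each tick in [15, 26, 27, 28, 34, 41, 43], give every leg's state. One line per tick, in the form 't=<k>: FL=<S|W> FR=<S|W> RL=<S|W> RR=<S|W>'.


t=15: FL=W FR=W RL=S RR=S
t=26: FL=S FR=S RL=W RR=W
t=27: FL=S FR=S RL=W RR=W
t=28: FL=S FR=S RL=W RR=W
t=34: FL=S FR=W RL=S RR=S
t=41: FL=W FR=W RL=S RR=S
t=43: FL=W FR=S RL=S RR=S

t=15: phase=(17,21,6,6) vs β=15 → FL=W FR=W RL=S RR=S
t=26: phase=(4,8,17,17) vs β=15 → FL=S FR=S RL=W RR=W
t=27: phase=(5,9,18,18) vs β=15 → FL=S FR=S RL=W RR=W
t=28: phase=(6,10,19,19) vs β=15 → FL=S FR=S RL=W RR=W
t=34: phase=(12,16,1,1) vs β=15 → FL=S FR=W RL=S RR=S
t=41: phase=(19,23,8,8) vs β=15 → FL=W FR=W RL=S RR=S
t=43: phase=(21,1,10,10) vs β=15 → FL=W FR=S RL=S RR=S


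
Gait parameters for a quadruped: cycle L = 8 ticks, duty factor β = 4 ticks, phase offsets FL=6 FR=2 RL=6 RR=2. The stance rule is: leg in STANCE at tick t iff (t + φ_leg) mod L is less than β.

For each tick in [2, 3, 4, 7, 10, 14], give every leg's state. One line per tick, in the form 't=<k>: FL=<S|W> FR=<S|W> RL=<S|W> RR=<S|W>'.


t=2: FL=S FR=W RL=S RR=W
t=3: FL=S FR=W RL=S RR=W
t=4: FL=S FR=W RL=S RR=W
t=7: FL=W FR=S RL=W RR=S
t=10: FL=S FR=W RL=S RR=W
t=14: FL=W FR=S RL=W RR=S

t=2: phase=(0,4,0,4) vs β=4 → FL=S FR=W RL=S RR=W
t=3: phase=(1,5,1,5) vs β=4 → FL=S FR=W RL=S RR=W
t=4: phase=(2,6,2,6) vs β=4 → FL=S FR=W RL=S RR=W
t=7: phase=(5,1,5,1) vs β=4 → FL=W FR=S RL=W RR=S
t=10: phase=(0,4,0,4) vs β=4 → FL=S FR=W RL=S RR=W
t=14: phase=(4,0,4,0) vs β=4 → FL=W FR=S RL=W RR=S


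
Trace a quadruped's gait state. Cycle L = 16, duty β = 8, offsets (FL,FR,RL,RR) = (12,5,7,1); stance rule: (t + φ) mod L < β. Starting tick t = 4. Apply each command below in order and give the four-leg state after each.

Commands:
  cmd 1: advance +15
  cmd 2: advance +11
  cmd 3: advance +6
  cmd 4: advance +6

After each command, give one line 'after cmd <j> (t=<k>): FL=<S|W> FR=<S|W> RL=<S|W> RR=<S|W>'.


start t=4: FL=S FR=W RL=W RR=S
cmd 1: advance +15 → t=19, phase=(15,8,10,4) → FL=W FR=W RL=W RR=S
cmd 2: advance +11 → t=30, phase=(10,3,5,15) → FL=W FR=S RL=S RR=W
cmd 3: advance +6 → t=36, phase=(0,9,11,5) → FL=S FR=W RL=W RR=S
cmd 4: advance +6 → t=42, phase=(6,15,1,11) → FL=S FR=W RL=S RR=W

after cmd 1 (t=19): FL=W FR=W RL=W RR=S
after cmd 2 (t=30): FL=W FR=S RL=S RR=W
after cmd 3 (t=36): FL=S FR=W RL=W RR=S
after cmd 4 (t=42): FL=S FR=W RL=S RR=W


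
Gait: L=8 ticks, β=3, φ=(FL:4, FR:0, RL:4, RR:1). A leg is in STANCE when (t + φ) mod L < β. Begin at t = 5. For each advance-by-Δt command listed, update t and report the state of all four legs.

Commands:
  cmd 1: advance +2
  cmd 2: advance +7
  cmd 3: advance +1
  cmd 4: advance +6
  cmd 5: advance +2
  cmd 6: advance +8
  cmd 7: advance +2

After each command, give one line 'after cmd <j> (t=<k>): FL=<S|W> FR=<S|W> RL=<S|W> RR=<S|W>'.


after cmd 1 (t=7): FL=W FR=W RL=W RR=S
after cmd 2 (t=14): FL=S FR=W RL=S RR=W
after cmd 3 (t=15): FL=W FR=W RL=W RR=S
after cmd 4 (t=21): FL=S FR=W RL=S RR=W
after cmd 5 (t=23): FL=W FR=W RL=W RR=S
after cmd 6 (t=31): FL=W FR=W RL=W RR=S
after cmd 7 (t=33): FL=W FR=S RL=W RR=S

start t=5: FL=S FR=W RL=S RR=W
cmd 1: advance +2 → t=7, phase=(3,7,3,0) → FL=W FR=W RL=W RR=S
cmd 2: advance +7 → t=14, phase=(2,6,2,7) → FL=S FR=W RL=S RR=W
cmd 3: advance +1 → t=15, phase=(3,7,3,0) → FL=W FR=W RL=W RR=S
cmd 4: advance +6 → t=21, phase=(1,5,1,6) → FL=S FR=W RL=S RR=W
cmd 5: advance +2 → t=23, phase=(3,7,3,0) → FL=W FR=W RL=W RR=S
cmd 6: advance +8 → t=31, phase=(3,7,3,0) → FL=W FR=W RL=W RR=S
cmd 7: advance +2 → t=33, phase=(5,1,5,2) → FL=W FR=S RL=W RR=S


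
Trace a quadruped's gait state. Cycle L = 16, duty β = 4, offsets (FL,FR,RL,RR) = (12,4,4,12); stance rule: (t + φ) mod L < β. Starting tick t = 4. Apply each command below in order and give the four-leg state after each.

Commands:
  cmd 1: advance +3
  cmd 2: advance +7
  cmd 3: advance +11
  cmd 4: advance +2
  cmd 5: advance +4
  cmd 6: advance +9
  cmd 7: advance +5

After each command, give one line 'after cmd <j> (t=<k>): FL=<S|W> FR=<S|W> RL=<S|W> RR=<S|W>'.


start t=4: FL=S FR=W RL=W RR=S
cmd 1: advance +3 → t=7, phase=(3,11,11,3) → FL=S FR=W RL=W RR=S
cmd 2: advance +7 → t=14, phase=(10,2,2,10) → FL=W FR=S RL=S RR=W
cmd 3: advance +11 → t=25, phase=(5,13,13,5) → FL=W FR=W RL=W RR=W
cmd 4: advance +2 → t=27, phase=(7,15,15,7) → FL=W FR=W RL=W RR=W
cmd 5: advance +4 → t=31, phase=(11,3,3,11) → FL=W FR=S RL=S RR=W
cmd 6: advance +9 → t=40, phase=(4,12,12,4) → FL=W FR=W RL=W RR=W
cmd 7: advance +5 → t=45, phase=(9,1,1,9) → FL=W FR=S RL=S RR=W

after cmd 1 (t=7): FL=S FR=W RL=W RR=S
after cmd 2 (t=14): FL=W FR=S RL=S RR=W
after cmd 3 (t=25): FL=W FR=W RL=W RR=W
after cmd 4 (t=27): FL=W FR=W RL=W RR=W
after cmd 5 (t=31): FL=W FR=S RL=S RR=W
after cmd 6 (t=40): FL=W FR=W RL=W RR=W
after cmd 7 (t=45): FL=W FR=S RL=S RR=W


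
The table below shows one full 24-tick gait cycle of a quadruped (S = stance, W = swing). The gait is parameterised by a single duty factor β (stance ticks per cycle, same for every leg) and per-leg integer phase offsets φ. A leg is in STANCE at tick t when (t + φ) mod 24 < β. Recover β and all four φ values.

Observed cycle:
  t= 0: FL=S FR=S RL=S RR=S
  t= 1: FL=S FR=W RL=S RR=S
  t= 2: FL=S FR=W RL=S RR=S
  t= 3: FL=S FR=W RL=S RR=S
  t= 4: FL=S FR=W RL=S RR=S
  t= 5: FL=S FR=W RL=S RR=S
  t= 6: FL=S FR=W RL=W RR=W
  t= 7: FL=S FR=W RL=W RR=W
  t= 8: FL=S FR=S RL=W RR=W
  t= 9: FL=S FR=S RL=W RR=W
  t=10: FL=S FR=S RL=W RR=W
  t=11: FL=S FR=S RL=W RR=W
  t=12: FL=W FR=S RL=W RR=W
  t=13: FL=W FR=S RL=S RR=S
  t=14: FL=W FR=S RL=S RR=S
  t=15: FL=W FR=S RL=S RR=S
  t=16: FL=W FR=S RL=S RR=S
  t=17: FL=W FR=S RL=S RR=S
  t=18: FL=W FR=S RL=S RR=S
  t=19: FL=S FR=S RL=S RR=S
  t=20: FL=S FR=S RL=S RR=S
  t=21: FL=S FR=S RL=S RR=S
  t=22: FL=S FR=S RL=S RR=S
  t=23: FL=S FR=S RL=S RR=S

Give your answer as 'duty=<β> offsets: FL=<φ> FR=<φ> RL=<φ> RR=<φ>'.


duty=17 offsets: FL=5 FR=16 RL=11 RR=11

duty β = stance ticks per leg = 17
FL: stance ticks = 17; W→S at t=19 → φ=5
FR: stance ticks = 17; W→S at t=8 → φ=16
RL: stance ticks = 17; W→S at t=13 → φ=11
RR: stance ticks = 17; W→S at t=13 → φ=11


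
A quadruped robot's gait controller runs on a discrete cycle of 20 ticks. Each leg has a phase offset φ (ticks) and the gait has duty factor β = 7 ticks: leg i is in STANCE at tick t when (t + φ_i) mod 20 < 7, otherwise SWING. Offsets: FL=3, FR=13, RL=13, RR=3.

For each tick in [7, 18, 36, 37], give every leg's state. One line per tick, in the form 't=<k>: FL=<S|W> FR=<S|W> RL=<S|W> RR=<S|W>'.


t=7: FL=W FR=S RL=S RR=W
t=18: FL=S FR=W RL=W RR=S
t=36: FL=W FR=W RL=W RR=W
t=37: FL=S FR=W RL=W RR=S

t=7: phase=(10,0,0,10) vs β=7 → FL=W FR=S RL=S RR=W
t=18: phase=(1,11,11,1) vs β=7 → FL=S FR=W RL=W RR=S
t=36: phase=(19,9,9,19) vs β=7 → FL=W FR=W RL=W RR=W
t=37: phase=(0,10,10,0) vs β=7 → FL=S FR=W RL=W RR=S


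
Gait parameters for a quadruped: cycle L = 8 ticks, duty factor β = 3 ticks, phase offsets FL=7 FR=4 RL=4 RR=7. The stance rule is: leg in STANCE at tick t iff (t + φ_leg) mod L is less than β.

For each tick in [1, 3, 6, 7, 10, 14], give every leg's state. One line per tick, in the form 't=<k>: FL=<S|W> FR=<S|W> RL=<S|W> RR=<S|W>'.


t=1: FL=S FR=W RL=W RR=S
t=3: FL=S FR=W RL=W RR=S
t=6: FL=W FR=S RL=S RR=W
t=7: FL=W FR=W RL=W RR=W
t=10: FL=S FR=W RL=W RR=S
t=14: FL=W FR=S RL=S RR=W

t=1: phase=(0,5,5,0) vs β=3 → FL=S FR=W RL=W RR=S
t=3: phase=(2,7,7,2) vs β=3 → FL=S FR=W RL=W RR=S
t=6: phase=(5,2,2,5) vs β=3 → FL=W FR=S RL=S RR=W
t=7: phase=(6,3,3,6) vs β=3 → FL=W FR=W RL=W RR=W
t=10: phase=(1,6,6,1) vs β=3 → FL=S FR=W RL=W RR=S
t=14: phase=(5,2,2,5) vs β=3 → FL=W FR=S RL=S RR=W


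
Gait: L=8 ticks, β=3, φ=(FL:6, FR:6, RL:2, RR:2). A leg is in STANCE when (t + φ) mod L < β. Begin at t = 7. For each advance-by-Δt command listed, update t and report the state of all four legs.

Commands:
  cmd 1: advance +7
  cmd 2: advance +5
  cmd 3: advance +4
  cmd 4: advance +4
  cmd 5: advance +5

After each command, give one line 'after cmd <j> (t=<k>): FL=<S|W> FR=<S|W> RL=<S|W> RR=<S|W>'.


start t=7: FL=W FR=W RL=S RR=S
cmd 1: advance +7 → t=14, phase=(4,4,0,0) → FL=W FR=W RL=S RR=S
cmd 2: advance +5 → t=19, phase=(1,1,5,5) → FL=S FR=S RL=W RR=W
cmd 3: advance +4 → t=23, phase=(5,5,1,1) → FL=W FR=W RL=S RR=S
cmd 4: advance +4 → t=27, phase=(1,1,5,5) → FL=S FR=S RL=W RR=W
cmd 5: advance +5 → t=32, phase=(6,6,2,2) → FL=W FR=W RL=S RR=S

after cmd 1 (t=14): FL=W FR=W RL=S RR=S
after cmd 2 (t=19): FL=S FR=S RL=W RR=W
after cmd 3 (t=23): FL=W FR=W RL=S RR=S
after cmd 4 (t=27): FL=S FR=S RL=W RR=W
after cmd 5 (t=32): FL=W FR=W RL=S RR=S


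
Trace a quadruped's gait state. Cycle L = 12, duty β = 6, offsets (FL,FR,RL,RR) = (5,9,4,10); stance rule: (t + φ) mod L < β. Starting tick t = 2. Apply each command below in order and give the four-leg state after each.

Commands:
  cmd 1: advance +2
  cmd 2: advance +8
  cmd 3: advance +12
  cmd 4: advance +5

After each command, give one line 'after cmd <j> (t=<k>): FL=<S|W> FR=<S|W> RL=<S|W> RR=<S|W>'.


start t=2: FL=W FR=W RL=W RR=S
cmd 1: advance +2 → t=4, phase=(9,1,8,2) → FL=W FR=S RL=W RR=S
cmd 2: advance +8 → t=12, phase=(5,9,4,10) → FL=S FR=W RL=S RR=W
cmd 3: advance +12 → t=24, phase=(5,9,4,10) → FL=S FR=W RL=S RR=W
cmd 4: advance +5 → t=29, phase=(10,2,9,3) → FL=W FR=S RL=W RR=S

after cmd 1 (t=4): FL=W FR=S RL=W RR=S
after cmd 2 (t=12): FL=S FR=W RL=S RR=W
after cmd 3 (t=24): FL=S FR=W RL=S RR=W
after cmd 4 (t=29): FL=W FR=S RL=W RR=S


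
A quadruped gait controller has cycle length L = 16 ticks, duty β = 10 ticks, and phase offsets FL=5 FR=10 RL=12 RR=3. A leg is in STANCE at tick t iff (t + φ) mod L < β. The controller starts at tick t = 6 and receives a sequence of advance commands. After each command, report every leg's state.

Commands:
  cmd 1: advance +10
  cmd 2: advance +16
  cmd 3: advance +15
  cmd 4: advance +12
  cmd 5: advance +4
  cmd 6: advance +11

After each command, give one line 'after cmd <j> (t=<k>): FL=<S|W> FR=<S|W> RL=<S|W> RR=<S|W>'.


after cmd 1 (t=16): FL=S FR=W RL=W RR=S
after cmd 2 (t=32): FL=S FR=W RL=W RR=S
after cmd 3 (t=47): FL=S FR=S RL=W RR=S
after cmd 4 (t=59): FL=S FR=S RL=S RR=W
after cmd 5 (t=63): FL=S FR=S RL=W RR=S
after cmd 6 (t=74): FL=W FR=S RL=S RR=W

start t=6: FL=W FR=S RL=S RR=S
cmd 1: advance +10 → t=16, phase=(5,10,12,3) → FL=S FR=W RL=W RR=S
cmd 2: advance +16 → t=32, phase=(5,10,12,3) → FL=S FR=W RL=W RR=S
cmd 3: advance +15 → t=47, phase=(4,9,11,2) → FL=S FR=S RL=W RR=S
cmd 4: advance +12 → t=59, phase=(0,5,7,14) → FL=S FR=S RL=S RR=W
cmd 5: advance +4 → t=63, phase=(4,9,11,2) → FL=S FR=S RL=W RR=S
cmd 6: advance +11 → t=74, phase=(15,4,6,13) → FL=W FR=S RL=S RR=W


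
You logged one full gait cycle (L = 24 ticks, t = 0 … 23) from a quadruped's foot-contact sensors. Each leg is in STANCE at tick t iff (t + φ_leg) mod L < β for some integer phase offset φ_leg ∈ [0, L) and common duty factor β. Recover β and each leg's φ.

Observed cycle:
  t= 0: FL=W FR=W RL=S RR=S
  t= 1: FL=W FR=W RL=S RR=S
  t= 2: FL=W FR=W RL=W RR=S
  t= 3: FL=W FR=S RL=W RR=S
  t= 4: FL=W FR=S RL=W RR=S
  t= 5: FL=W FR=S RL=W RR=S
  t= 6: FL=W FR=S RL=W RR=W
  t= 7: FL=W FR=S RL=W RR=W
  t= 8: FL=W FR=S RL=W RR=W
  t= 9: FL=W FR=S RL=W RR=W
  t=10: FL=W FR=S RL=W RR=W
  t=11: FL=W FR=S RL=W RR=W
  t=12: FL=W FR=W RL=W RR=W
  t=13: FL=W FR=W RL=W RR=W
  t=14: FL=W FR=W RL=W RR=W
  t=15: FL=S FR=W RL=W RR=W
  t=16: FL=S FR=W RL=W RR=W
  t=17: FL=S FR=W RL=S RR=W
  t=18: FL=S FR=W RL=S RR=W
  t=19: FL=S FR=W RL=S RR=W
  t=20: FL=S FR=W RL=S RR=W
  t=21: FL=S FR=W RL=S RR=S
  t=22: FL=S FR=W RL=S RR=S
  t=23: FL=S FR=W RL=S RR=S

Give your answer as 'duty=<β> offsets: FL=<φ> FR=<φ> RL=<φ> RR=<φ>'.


duty=9 offsets: FL=9 FR=21 RL=7 RR=3

duty β = stance ticks per leg = 9
FL: stance ticks = 9; W→S at t=15 → φ=9
FR: stance ticks = 9; W→S at t=3 → φ=21
RL: stance ticks = 9; W→S at t=17 → φ=7
RR: stance ticks = 9; W→S at t=21 → φ=3


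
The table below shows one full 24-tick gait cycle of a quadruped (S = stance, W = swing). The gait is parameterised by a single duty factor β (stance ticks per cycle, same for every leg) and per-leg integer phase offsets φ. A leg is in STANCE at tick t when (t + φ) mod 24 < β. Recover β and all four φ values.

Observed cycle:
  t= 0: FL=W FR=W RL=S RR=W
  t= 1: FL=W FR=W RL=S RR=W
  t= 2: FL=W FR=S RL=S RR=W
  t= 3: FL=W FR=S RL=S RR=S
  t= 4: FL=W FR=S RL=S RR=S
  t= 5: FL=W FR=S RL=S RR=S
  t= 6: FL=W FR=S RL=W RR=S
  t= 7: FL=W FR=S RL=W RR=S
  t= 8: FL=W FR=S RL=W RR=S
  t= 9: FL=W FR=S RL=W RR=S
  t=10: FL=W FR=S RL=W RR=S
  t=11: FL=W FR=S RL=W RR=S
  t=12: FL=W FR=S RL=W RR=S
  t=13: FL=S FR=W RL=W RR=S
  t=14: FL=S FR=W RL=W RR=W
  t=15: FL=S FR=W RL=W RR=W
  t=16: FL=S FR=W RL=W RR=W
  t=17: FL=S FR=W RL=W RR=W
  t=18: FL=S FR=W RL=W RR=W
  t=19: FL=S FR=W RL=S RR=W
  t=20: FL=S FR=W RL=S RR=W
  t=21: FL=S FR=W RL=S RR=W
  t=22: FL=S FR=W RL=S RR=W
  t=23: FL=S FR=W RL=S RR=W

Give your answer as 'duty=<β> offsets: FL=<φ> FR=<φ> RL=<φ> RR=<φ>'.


duty β = stance ticks per leg = 11
FL: stance ticks = 11; W→S at t=13 → φ=11
FR: stance ticks = 11; W→S at t=2 → φ=22
RL: stance ticks = 11; W→S at t=19 → φ=5
RR: stance ticks = 11; W→S at t=3 → φ=21

duty=11 offsets: FL=11 FR=22 RL=5 RR=21


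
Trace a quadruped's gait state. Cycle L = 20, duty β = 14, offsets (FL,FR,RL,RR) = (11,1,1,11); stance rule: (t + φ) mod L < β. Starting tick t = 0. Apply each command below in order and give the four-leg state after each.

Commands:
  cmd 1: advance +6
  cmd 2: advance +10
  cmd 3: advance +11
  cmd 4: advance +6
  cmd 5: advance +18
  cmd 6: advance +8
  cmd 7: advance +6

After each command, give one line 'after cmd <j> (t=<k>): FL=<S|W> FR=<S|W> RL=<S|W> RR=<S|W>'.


after cmd 1 (t=6): FL=W FR=S RL=S RR=W
after cmd 2 (t=16): FL=S FR=W RL=W RR=S
after cmd 3 (t=27): FL=W FR=S RL=S RR=W
after cmd 4 (t=33): FL=S FR=W RL=W RR=S
after cmd 5 (t=51): FL=S FR=S RL=S RR=S
after cmd 6 (t=59): FL=S FR=S RL=S RR=S
after cmd 7 (t=65): FL=W FR=S RL=S RR=W

start t=0: FL=S FR=S RL=S RR=S
cmd 1: advance +6 → t=6, phase=(17,7,7,17) → FL=W FR=S RL=S RR=W
cmd 2: advance +10 → t=16, phase=(7,17,17,7) → FL=S FR=W RL=W RR=S
cmd 3: advance +11 → t=27, phase=(18,8,8,18) → FL=W FR=S RL=S RR=W
cmd 4: advance +6 → t=33, phase=(4,14,14,4) → FL=S FR=W RL=W RR=S
cmd 5: advance +18 → t=51, phase=(2,12,12,2) → FL=S FR=S RL=S RR=S
cmd 6: advance +8 → t=59, phase=(10,0,0,10) → FL=S FR=S RL=S RR=S
cmd 7: advance +6 → t=65, phase=(16,6,6,16) → FL=W FR=S RL=S RR=W
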